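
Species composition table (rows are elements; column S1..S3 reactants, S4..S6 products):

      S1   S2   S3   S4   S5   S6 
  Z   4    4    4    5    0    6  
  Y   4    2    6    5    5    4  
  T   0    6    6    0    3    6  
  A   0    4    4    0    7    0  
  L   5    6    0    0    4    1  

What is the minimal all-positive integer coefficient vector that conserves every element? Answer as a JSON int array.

Z: 3·4+1·4+6·4 = 40 | 2·5+4·0+5·6 = 40
Y: 3·4+1·2+6·6 = 50 | 2·5+4·5+5·4 = 50
T: 3·0+1·6+6·6 = 42 | 2·0+4·3+5·6 = 42
A: 3·0+1·4+6·4 = 28 | 2·0+4·7+5·0 = 28
L: 3·5+1·6+6·0 = 21 | 2·0+4·4+5·1 = 21
gcd(3,1,6,2,4,5) = 1

Coefficients: [3, 1, 6, 2, 4, 5]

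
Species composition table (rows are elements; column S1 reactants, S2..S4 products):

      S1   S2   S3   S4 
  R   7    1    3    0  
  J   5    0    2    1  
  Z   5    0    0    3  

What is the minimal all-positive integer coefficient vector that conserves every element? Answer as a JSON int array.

R: 3·7 = 21 | 6·1+5·3+5·0 = 21
J: 3·5 = 15 | 6·0+5·2+5·1 = 15
Z: 3·5 = 15 | 6·0+5·0+5·3 = 15
gcd(3,6,5,5) = 1

Coefficients: [3, 6, 5, 5]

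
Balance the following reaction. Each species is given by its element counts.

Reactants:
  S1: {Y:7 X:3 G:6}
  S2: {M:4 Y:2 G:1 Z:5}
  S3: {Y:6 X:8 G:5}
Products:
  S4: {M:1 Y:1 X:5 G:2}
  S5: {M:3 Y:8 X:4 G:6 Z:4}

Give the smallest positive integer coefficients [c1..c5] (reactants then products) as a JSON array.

Coefficients: [3, 4, 2, 1, 5]

M: 3·0+4·4+2·0 = 16 | 1·1+5·3 = 16
Y: 3·7+4·2+2·6 = 41 | 1·1+5·8 = 41
X: 3·3+4·0+2·8 = 25 | 1·5+5·4 = 25
G: 3·6+4·1+2·5 = 32 | 1·2+5·6 = 32
Z: 3·0+4·5+2·0 = 20 | 1·0+5·4 = 20
gcd(3,4,2,1,5) = 1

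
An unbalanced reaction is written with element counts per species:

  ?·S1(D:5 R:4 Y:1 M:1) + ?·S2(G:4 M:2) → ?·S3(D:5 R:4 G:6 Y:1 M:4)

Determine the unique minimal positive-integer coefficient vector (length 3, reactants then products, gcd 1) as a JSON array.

Coefficients: [2, 3, 2]

D: 2·5+3·0 = 10 | 2·5 = 10
R: 2·4+3·0 = 8 | 2·4 = 8
G: 2·0+3·4 = 12 | 2·6 = 12
Y: 2·1+3·0 = 2 | 2·1 = 2
M: 2·1+3·2 = 8 | 2·4 = 8
gcd(2,3,2) = 1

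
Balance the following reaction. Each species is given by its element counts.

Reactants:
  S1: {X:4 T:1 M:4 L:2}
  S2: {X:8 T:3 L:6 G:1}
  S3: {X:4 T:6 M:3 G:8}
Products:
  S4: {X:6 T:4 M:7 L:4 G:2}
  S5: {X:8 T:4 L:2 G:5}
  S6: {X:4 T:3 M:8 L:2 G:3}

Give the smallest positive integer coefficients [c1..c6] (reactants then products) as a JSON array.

X: 4·4+1·8+2·4 = 32 | 2·6+2·8+1·4 = 32
T: 4·1+1·3+2·6 = 19 | 2·4+2·4+1·3 = 19
M: 4·4+1·0+2·3 = 22 | 2·7+2·0+1·8 = 22
L: 4·2+1·6+2·0 = 14 | 2·4+2·2+1·2 = 14
G: 4·0+1·1+2·8 = 17 | 2·2+2·5+1·3 = 17
gcd(4,1,2,2,2,1) = 1

Coefficients: [4, 1, 2, 2, 2, 1]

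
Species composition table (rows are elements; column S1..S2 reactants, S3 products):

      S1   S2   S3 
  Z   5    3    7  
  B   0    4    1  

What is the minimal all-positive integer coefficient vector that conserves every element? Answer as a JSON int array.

Coefficients: [5, 1, 4]

Z: 5·5+1·3 = 28 | 4·7 = 28
B: 5·0+1·4 = 4 | 4·1 = 4
gcd(5,1,4) = 1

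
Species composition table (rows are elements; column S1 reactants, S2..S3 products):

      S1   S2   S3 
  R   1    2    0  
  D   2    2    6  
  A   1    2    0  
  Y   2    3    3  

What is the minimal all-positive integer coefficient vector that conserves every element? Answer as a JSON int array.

Coefficients: [6, 3, 1]

R: 6·1 = 6 | 3·2+1·0 = 6
D: 6·2 = 12 | 3·2+1·6 = 12
A: 6·1 = 6 | 3·2+1·0 = 6
Y: 6·2 = 12 | 3·3+1·3 = 12
gcd(6,3,1) = 1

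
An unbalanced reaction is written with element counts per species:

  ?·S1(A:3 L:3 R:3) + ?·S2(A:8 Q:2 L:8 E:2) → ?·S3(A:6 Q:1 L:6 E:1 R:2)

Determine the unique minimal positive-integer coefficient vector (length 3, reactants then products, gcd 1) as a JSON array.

A: 4·3+3·8 = 36 | 6·6 = 36
Q: 4·0+3·2 = 6 | 6·1 = 6
L: 4·3+3·8 = 36 | 6·6 = 36
E: 4·0+3·2 = 6 | 6·1 = 6
R: 4·3+3·0 = 12 | 6·2 = 12
gcd(4,3,6) = 1

Coefficients: [4, 3, 6]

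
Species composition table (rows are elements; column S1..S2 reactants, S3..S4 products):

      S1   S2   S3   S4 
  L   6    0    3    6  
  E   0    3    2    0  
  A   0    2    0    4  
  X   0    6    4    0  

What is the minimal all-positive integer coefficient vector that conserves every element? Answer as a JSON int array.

Coefficients: [5, 4, 6, 2]

L: 5·6+4·0 = 30 | 6·3+2·6 = 30
E: 5·0+4·3 = 12 | 6·2+2·0 = 12
A: 5·0+4·2 = 8 | 6·0+2·4 = 8
X: 5·0+4·6 = 24 | 6·4+2·0 = 24
gcd(5,4,6,2) = 1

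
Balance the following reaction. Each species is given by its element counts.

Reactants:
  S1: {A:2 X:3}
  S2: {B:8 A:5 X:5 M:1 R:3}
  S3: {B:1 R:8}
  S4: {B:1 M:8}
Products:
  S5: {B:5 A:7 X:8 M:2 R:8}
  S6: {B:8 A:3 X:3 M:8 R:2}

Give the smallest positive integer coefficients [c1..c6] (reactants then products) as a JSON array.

Coefficients: [3, 6, 2, 5, 3, 5]

B: 3·0+6·8+2·1+5·1 = 55 | 3·5+5·8 = 55
A: 3·2+6·5+2·0+5·0 = 36 | 3·7+5·3 = 36
X: 3·3+6·5+2·0+5·0 = 39 | 3·8+5·3 = 39
M: 3·0+6·1+2·0+5·8 = 46 | 3·2+5·8 = 46
R: 3·0+6·3+2·8+5·0 = 34 | 3·8+5·2 = 34
gcd(3,6,2,5,3,5) = 1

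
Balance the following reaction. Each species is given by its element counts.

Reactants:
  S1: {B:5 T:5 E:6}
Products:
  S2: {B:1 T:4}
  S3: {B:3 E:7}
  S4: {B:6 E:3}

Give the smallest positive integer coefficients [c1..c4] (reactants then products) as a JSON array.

Coefficients: [4, 5, 3, 1]

B: 4·5 = 20 | 5·1+3·3+1·6 = 20
T: 4·5 = 20 | 5·4+3·0+1·0 = 20
E: 4·6 = 24 | 5·0+3·7+1·3 = 24
gcd(4,5,3,1) = 1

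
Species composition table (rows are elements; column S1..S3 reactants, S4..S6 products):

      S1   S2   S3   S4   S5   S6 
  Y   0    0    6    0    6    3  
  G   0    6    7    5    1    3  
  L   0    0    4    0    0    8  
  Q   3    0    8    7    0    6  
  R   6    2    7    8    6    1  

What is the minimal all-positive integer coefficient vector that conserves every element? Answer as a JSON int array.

Coefficients: [5, 1, 4, 5, 3, 2]

Y: 5·0+1·0+4·6 = 24 | 5·0+3·6+2·3 = 24
G: 5·0+1·6+4·7 = 34 | 5·5+3·1+2·3 = 34
L: 5·0+1·0+4·4 = 16 | 5·0+3·0+2·8 = 16
Q: 5·3+1·0+4·8 = 47 | 5·7+3·0+2·6 = 47
R: 5·6+1·2+4·7 = 60 | 5·8+3·6+2·1 = 60
gcd(5,1,4,5,3,2) = 1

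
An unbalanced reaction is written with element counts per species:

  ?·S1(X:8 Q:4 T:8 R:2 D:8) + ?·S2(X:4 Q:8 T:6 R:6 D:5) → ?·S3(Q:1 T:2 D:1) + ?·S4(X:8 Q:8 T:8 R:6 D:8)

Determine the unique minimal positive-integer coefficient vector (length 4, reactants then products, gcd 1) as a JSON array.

Coefficients: [3, 4, 4, 5]

X: 3·8+4·4 = 40 | 4·0+5·8 = 40
Q: 3·4+4·8 = 44 | 4·1+5·8 = 44
T: 3·8+4·6 = 48 | 4·2+5·8 = 48
R: 3·2+4·6 = 30 | 4·0+5·6 = 30
D: 3·8+4·5 = 44 | 4·1+5·8 = 44
gcd(3,4,4,5) = 1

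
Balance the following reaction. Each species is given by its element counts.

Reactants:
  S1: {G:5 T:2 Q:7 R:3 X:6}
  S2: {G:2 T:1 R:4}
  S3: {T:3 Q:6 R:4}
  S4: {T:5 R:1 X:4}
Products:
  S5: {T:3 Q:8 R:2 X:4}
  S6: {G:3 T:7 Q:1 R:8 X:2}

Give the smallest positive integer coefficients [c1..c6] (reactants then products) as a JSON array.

G: 1·5+5·2+5·0+5·0 = 15 | 4·0+5·3 = 15
T: 1·2+5·1+5·3+5·5 = 47 | 4·3+5·7 = 47
Q: 1·7+5·0+5·6+5·0 = 37 | 4·8+5·1 = 37
R: 1·3+5·4+5·4+5·1 = 48 | 4·2+5·8 = 48
X: 1·6+5·0+5·0+5·4 = 26 | 4·4+5·2 = 26
gcd(1,5,5,5,4,5) = 1

Coefficients: [1, 5, 5, 5, 4, 5]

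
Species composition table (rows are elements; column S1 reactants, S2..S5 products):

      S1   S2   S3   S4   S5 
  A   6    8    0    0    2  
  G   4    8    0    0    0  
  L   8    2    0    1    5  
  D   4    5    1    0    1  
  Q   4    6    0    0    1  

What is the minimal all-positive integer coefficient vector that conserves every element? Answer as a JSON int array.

A: 2·6 = 12 | 1·8+1·0+4·0+2·2 = 12
G: 2·4 = 8 | 1·8+1·0+4·0+2·0 = 8
L: 2·8 = 16 | 1·2+1·0+4·1+2·5 = 16
D: 2·4 = 8 | 1·5+1·1+4·0+2·1 = 8
Q: 2·4 = 8 | 1·6+1·0+4·0+2·1 = 8
gcd(2,1,1,4,2) = 1

Coefficients: [2, 1, 1, 4, 2]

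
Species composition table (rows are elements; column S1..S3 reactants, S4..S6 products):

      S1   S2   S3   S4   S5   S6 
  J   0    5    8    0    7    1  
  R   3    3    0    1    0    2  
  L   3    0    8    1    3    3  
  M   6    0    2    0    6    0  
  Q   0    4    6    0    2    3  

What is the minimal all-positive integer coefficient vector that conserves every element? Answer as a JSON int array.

Coefficients: [3, 2, 3, 3, 4, 6]

J: 3·0+2·5+3·8 = 34 | 3·0+4·7+6·1 = 34
R: 3·3+2·3+3·0 = 15 | 3·1+4·0+6·2 = 15
L: 3·3+2·0+3·8 = 33 | 3·1+4·3+6·3 = 33
M: 3·6+2·0+3·2 = 24 | 3·0+4·6+6·0 = 24
Q: 3·0+2·4+3·6 = 26 | 3·0+4·2+6·3 = 26
gcd(3,2,3,3,4,6) = 1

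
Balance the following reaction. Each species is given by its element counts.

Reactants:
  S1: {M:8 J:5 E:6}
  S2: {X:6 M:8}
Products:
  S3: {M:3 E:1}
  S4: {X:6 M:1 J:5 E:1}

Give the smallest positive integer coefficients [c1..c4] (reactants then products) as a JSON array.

X: 1·0+1·6 = 6 | 5·0+1·6 = 6
M: 1·8+1·8 = 16 | 5·3+1·1 = 16
J: 1·5+1·0 = 5 | 5·0+1·5 = 5
E: 1·6+1·0 = 6 | 5·1+1·1 = 6
gcd(1,1,5,1) = 1

Coefficients: [1, 1, 5, 1]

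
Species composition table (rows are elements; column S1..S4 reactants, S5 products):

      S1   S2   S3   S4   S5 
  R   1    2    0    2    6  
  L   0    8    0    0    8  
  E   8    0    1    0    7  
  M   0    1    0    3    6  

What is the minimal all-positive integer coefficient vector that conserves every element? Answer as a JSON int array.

R: 2·1+3·2+5·0+5·2 = 18 | 3·6 = 18
L: 2·0+3·8+5·0+5·0 = 24 | 3·8 = 24
E: 2·8+3·0+5·1+5·0 = 21 | 3·7 = 21
M: 2·0+3·1+5·0+5·3 = 18 | 3·6 = 18
gcd(2,3,5,5,3) = 1

Coefficients: [2, 3, 5, 5, 3]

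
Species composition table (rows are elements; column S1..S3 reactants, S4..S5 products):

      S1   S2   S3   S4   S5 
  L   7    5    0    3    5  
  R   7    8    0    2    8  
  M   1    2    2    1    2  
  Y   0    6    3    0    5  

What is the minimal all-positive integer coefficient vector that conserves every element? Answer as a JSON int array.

L: 4·7+1·5+3·0 = 33 | 6·3+3·5 = 33
R: 4·7+1·8+3·0 = 36 | 6·2+3·8 = 36
M: 4·1+1·2+3·2 = 12 | 6·1+3·2 = 12
Y: 4·0+1·6+3·3 = 15 | 6·0+3·5 = 15
gcd(4,1,3,6,3) = 1

Coefficients: [4, 1, 3, 6, 3]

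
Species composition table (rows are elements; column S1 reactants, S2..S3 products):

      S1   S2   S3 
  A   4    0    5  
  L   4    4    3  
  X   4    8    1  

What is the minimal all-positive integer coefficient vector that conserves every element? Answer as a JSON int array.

A: 5·4 = 20 | 2·0+4·5 = 20
L: 5·4 = 20 | 2·4+4·3 = 20
X: 5·4 = 20 | 2·8+4·1 = 20
gcd(5,2,4) = 1

Coefficients: [5, 2, 4]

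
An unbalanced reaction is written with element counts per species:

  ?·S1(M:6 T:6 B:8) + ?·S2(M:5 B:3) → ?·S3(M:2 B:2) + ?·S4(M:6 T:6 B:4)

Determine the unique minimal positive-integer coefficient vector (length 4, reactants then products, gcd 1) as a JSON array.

M: 1·6+2·5 = 16 | 5·2+1·6 = 16
T: 1·6+2·0 = 6 | 5·0+1·6 = 6
B: 1·8+2·3 = 14 | 5·2+1·4 = 14
gcd(1,2,5,1) = 1

Coefficients: [1, 2, 5, 1]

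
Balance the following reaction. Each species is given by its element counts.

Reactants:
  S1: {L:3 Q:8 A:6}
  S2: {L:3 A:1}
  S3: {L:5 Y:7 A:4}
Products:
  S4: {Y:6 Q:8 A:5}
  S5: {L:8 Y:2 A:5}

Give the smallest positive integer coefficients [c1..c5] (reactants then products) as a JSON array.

L: 5·3+1·3+6·5 = 48 | 5·0+6·8 = 48
Y: 5·0+1·0+6·7 = 42 | 5·6+6·2 = 42
Q: 5·8+1·0+6·0 = 40 | 5·8+6·0 = 40
A: 5·6+1·1+6·4 = 55 | 5·5+6·5 = 55
gcd(5,1,6,5,6) = 1

Coefficients: [5, 1, 6, 5, 6]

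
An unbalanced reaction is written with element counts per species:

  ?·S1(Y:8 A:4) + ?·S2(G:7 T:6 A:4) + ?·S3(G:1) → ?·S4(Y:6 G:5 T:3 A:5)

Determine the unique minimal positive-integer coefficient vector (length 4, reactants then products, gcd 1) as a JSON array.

Coefficients: [3, 2, 6, 4]

Y: 3·8+2·0+6·0 = 24 | 4·6 = 24
G: 3·0+2·7+6·1 = 20 | 4·5 = 20
T: 3·0+2·6+6·0 = 12 | 4·3 = 12
A: 3·4+2·4+6·0 = 20 | 4·5 = 20
gcd(3,2,6,4) = 1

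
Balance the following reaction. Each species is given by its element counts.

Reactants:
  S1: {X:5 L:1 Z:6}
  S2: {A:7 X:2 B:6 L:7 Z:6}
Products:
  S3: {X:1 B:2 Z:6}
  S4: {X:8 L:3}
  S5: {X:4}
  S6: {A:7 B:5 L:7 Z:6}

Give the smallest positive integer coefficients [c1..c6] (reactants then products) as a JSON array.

Coefficients: [3, 6, 3, 1, 4, 6]

A: 3·0+6·7 = 42 | 3·0+1·0+4·0+6·7 = 42
X: 3·5+6·2 = 27 | 3·1+1·8+4·4+6·0 = 27
B: 3·0+6·6 = 36 | 3·2+1·0+4·0+6·5 = 36
L: 3·1+6·7 = 45 | 3·0+1·3+4·0+6·7 = 45
Z: 3·6+6·6 = 54 | 3·6+1·0+4·0+6·6 = 54
gcd(3,6,3,1,4,6) = 1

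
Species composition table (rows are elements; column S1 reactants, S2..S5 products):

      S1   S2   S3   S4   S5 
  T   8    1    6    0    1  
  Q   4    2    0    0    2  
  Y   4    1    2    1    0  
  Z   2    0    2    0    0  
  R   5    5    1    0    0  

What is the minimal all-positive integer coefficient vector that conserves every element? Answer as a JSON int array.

T: 5·8 = 40 | 4·1+5·6+6·0+6·1 = 40
Q: 5·4 = 20 | 4·2+5·0+6·0+6·2 = 20
Y: 5·4 = 20 | 4·1+5·2+6·1+6·0 = 20
Z: 5·2 = 10 | 4·0+5·2+6·0+6·0 = 10
R: 5·5 = 25 | 4·5+5·1+6·0+6·0 = 25
gcd(5,4,5,6,6) = 1

Coefficients: [5, 4, 5, 6, 6]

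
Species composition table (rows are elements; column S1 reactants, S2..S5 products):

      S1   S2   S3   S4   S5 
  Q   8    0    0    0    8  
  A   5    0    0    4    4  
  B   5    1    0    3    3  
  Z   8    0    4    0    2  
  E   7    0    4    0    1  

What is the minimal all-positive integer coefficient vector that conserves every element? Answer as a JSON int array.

Q: 4·8 = 32 | 5·0+6·0+1·0+4·8 = 32
A: 4·5 = 20 | 5·0+6·0+1·4+4·4 = 20
B: 4·5 = 20 | 5·1+6·0+1·3+4·3 = 20
Z: 4·8 = 32 | 5·0+6·4+1·0+4·2 = 32
E: 4·7 = 28 | 5·0+6·4+1·0+4·1 = 28
gcd(4,5,6,1,4) = 1

Coefficients: [4, 5, 6, 1, 4]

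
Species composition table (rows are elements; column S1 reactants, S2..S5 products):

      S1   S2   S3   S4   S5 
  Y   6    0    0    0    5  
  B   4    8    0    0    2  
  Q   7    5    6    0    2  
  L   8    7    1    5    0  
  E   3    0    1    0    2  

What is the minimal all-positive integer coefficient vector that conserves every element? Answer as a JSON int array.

Y: 5·6 = 30 | 1·0+3·0+6·0+6·5 = 30
B: 5·4 = 20 | 1·8+3·0+6·0+6·2 = 20
Q: 5·7 = 35 | 1·5+3·6+6·0+6·2 = 35
L: 5·8 = 40 | 1·7+3·1+6·5+6·0 = 40
E: 5·3 = 15 | 1·0+3·1+6·0+6·2 = 15
gcd(5,1,3,6,6) = 1

Coefficients: [5, 1, 3, 6, 6]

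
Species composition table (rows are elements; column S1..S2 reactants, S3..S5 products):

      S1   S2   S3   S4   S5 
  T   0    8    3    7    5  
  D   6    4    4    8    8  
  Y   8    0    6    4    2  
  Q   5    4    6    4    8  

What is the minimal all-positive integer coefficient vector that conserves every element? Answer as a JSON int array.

Coefficients: [6, 6, 5, 4, 1]

T: 6·0+6·8 = 48 | 5·3+4·7+1·5 = 48
D: 6·6+6·4 = 60 | 5·4+4·8+1·8 = 60
Y: 6·8+6·0 = 48 | 5·6+4·4+1·2 = 48
Q: 6·5+6·4 = 54 | 5·6+4·4+1·8 = 54
gcd(6,6,5,4,1) = 1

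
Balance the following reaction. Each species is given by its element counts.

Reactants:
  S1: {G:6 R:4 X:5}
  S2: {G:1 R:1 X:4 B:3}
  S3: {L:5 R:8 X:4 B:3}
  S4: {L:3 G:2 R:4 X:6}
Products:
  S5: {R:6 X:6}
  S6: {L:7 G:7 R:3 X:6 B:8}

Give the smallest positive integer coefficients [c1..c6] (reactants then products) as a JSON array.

L: 2·0+5·0+3·5+2·3 = 21 | 6·0+3·7 = 21
G: 2·6+5·1+3·0+2·2 = 21 | 6·0+3·7 = 21
R: 2·4+5·1+3·8+2·4 = 45 | 6·6+3·3 = 45
X: 2·5+5·4+3·4+2·6 = 54 | 6·6+3·6 = 54
B: 2·0+5·3+3·3+2·0 = 24 | 6·0+3·8 = 24
gcd(2,5,3,2,6,3) = 1

Coefficients: [2, 5, 3, 2, 6, 3]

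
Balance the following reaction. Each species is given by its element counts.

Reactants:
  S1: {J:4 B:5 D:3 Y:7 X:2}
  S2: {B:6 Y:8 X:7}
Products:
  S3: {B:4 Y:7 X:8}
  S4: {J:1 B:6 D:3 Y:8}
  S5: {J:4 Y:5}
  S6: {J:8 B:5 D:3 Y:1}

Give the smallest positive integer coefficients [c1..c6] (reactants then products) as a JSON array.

Coefficients: [6, 4, 5, 4, 1, 2]

J: 6·4+4·0 = 24 | 5·0+4·1+1·4+2·8 = 24
B: 6·5+4·6 = 54 | 5·4+4·6+1·0+2·5 = 54
D: 6·3+4·0 = 18 | 5·0+4·3+1·0+2·3 = 18
Y: 6·7+4·8 = 74 | 5·7+4·8+1·5+2·1 = 74
X: 6·2+4·7 = 40 | 5·8+4·0+1·0+2·0 = 40
gcd(6,4,5,4,1,2) = 1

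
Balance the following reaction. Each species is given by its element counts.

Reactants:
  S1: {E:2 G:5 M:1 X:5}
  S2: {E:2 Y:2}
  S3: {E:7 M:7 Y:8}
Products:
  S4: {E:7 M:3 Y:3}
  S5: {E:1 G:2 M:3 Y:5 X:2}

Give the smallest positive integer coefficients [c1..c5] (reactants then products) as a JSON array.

Coefficients: [2, 4, 4, 5, 5]

E: 2·2+4·2+4·7 = 40 | 5·7+5·1 = 40
G: 2·5+4·0+4·0 = 10 | 5·0+5·2 = 10
M: 2·1+4·0+4·7 = 30 | 5·3+5·3 = 30
Y: 2·0+4·2+4·8 = 40 | 5·3+5·5 = 40
X: 2·5+4·0+4·0 = 10 | 5·0+5·2 = 10
gcd(2,4,4,5,5) = 1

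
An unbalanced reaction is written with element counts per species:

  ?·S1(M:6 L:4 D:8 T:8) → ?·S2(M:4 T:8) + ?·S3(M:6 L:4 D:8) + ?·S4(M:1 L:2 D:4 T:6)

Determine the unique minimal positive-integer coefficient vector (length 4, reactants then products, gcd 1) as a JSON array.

M: 5·6 = 30 | 2·4+3·6+4·1 = 30
L: 5·4 = 20 | 2·0+3·4+4·2 = 20
D: 5·8 = 40 | 2·0+3·8+4·4 = 40
T: 5·8 = 40 | 2·8+3·0+4·6 = 40
gcd(5,2,3,4) = 1

Coefficients: [5, 2, 3, 4]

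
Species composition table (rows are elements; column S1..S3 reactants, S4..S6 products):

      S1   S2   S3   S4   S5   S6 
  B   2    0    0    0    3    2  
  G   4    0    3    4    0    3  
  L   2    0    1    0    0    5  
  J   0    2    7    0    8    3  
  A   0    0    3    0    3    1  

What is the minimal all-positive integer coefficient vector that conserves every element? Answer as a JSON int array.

B: 6·2+2·0+3·0 = 12 | 6·0+2·3+3·2 = 12
G: 6·4+2·0+3·3 = 33 | 6·4+2·0+3·3 = 33
L: 6·2+2·0+3·1 = 15 | 6·0+2·0+3·5 = 15
J: 6·0+2·2+3·7 = 25 | 6·0+2·8+3·3 = 25
A: 6·0+2·0+3·3 = 9 | 6·0+2·3+3·1 = 9
gcd(6,2,3,6,2,3) = 1

Coefficients: [6, 2, 3, 6, 2, 3]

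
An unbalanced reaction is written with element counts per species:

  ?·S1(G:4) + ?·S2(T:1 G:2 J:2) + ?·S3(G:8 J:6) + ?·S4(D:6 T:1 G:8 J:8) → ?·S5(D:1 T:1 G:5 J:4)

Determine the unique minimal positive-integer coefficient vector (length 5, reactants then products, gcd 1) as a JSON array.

Coefficients: [1, 5, 1, 1, 6]

D: 1·0+5·0+1·0+1·6 = 6 | 6·1 = 6
T: 1·0+5·1+1·0+1·1 = 6 | 6·1 = 6
G: 1·4+5·2+1·8+1·8 = 30 | 6·5 = 30
J: 1·0+5·2+1·6+1·8 = 24 | 6·4 = 24
gcd(1,5,1,1,6) = 1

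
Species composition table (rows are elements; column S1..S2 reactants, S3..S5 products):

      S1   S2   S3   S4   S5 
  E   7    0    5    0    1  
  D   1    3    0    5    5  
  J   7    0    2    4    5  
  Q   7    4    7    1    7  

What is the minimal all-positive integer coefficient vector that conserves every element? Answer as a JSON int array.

Coefficients: [3, 4, 4, 2, 1]

E: 3·7+4·0 = 21 | 4·5+2·0+1·1 = 21
D: 3·1+4·3 = 15 | 4·0+2·5+1·5 = 15
J: 3·7+4·0 = 21 | 4·2+2·4+1·5 = 21
Q: 3·7+4·4 = 37 | 4·7+2·1+1·7 = 37
gcd(3,4,4,2,1) = 1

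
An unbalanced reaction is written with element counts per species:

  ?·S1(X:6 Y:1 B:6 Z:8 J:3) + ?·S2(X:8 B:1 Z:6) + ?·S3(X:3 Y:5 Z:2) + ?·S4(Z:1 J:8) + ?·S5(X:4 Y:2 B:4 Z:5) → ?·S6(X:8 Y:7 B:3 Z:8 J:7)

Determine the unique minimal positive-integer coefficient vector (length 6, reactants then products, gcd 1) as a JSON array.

Coefficients: [1, 1, 6, 4, 2, 5]

X: 1·6+1·8+6·3+4·0+2·4 = 40 | 5·8 = 40
Y: 1·1+1·0+6·5+4·0+2·2 = 35 | 5·7 = 35
B: 1·6+1·1+6·0+4·0+2·4 = 15 | 5·3 = 15
Z: 1·8+1·6+6·2+4·1+2·5 = 40 | 5·8 = 40
J: 1·3+1·0+6·0+4·8+2·0 = 35 | 5·7 = 35
gcd(1,1,6,4,2,5) = 1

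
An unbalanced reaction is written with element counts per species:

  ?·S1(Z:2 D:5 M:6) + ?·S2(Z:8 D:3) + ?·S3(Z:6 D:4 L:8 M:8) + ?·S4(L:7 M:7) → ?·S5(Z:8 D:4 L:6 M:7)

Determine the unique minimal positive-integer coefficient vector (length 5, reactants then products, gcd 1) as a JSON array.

Z: 1·2+5·8+1·6+4·0 = 48 | 6·8 = 48
D: 1·5+5·3+1·4+4·0 = 24 | 6·4 = 24
L: 1·0+5·0+1·8+4·7 = 36 | 6·6 = 36
M: 1·6+5·0+1·8+4·7 = 42 | 6·7 = 42
gcd(1,5,1,4,6) = 1

Coefficients: [1, 5, 1, 4, 6]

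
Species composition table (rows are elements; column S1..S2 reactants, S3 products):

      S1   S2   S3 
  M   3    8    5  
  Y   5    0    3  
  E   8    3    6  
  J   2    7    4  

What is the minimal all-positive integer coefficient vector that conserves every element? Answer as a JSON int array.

Coefficients: [3, 2, 5]

M: 3·3+2·8 = 25 | 5·5 = 25
Y: 3·5+2·0 = 15 | 5·3 = 15
E: 3·8+2·3 = 30 | 5·6 = 30
J: 3·2+2·7 = 20 | 5·4 = 20
gcd(3,2,5) = 1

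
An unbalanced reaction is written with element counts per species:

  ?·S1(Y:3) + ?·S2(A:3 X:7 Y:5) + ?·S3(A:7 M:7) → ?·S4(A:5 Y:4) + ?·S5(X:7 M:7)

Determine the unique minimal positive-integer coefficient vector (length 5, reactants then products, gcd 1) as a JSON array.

A: 1·0+1·3+1·7 = 10 | 2·5+1·0 = 10
X: 1·0+1·7+1·0 = 7 | 2·0+1·7 = 7
Y: 1·3+1·5+1·0 = 8 | 2·4+1·0 = 8
M: 1·0+1·0+1·7 = 7 | 2·0+1·7 = 7
gcd(1,1,1,2,1) = 1

Coefficients: [1, 1, 1, 2, 1]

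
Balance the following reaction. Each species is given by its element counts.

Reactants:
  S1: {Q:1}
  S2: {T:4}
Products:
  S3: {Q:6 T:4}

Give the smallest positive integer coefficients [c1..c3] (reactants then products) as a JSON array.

Q: 6·1+1·0 = 6 | 1·6 = 6
T: 6·0+1·4 = 4 | 1·4 = 4
gcd(6,1,1) = 1

Coefficients: [6, 1, 1]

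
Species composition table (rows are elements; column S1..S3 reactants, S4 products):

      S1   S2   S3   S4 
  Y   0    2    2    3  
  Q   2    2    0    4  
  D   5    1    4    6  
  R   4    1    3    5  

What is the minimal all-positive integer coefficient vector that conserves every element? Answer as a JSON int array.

Y: 3·0+5·2+1·2 = 12 | 4·3 = 12
Q: 3·2+5·2+1·0 = 16 | 4·4 = 16
D: 3·5+5·1+1·4 = 24 | 4·6 = 24
R: 3·4+5·1+1·3 = 20 | 4·5 = 20
gcd(3,5,1,4) = 1

Coefficients: [3, 5, 1, 4]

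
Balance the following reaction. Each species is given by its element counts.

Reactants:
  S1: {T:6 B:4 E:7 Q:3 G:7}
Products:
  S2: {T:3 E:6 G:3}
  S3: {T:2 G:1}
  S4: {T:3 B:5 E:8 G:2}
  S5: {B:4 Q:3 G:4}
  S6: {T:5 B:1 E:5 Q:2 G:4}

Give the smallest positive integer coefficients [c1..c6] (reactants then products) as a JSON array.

T: 5·6 = 30 | 2·3+3·2+1·3+3·0+3·5 = 30
B: 5·4 = 20 | 2·0+3·0+1·5+3·4+3·1 = 20
E: 5·7 = 35 | 2·6+3·0+1·8+3·0+3·5 = 35
Q: 5·3 = 15 | 2·0+3·0+1·0+3·3+3·2 = 15
G: 5·7 = 35 | 2·3+3·1+1·2+3·4+3·4 = 35
gcd(5,2,3,1,3,3) = 1

Coefficients: [5, 2, 3, 1, 3, 3]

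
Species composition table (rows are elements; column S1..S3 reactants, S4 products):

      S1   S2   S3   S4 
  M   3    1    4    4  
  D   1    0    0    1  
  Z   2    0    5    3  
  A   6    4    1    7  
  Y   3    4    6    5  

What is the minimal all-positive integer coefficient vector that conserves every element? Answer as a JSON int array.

Coefficients: [5, 1, 1, 5]

M: 5·3+1·1+1·4 = 20 | 5·4 = 20
D: 5·1+1·0+1·0 = 5 | 5·1 = 5
Z: 5·2+1·0+1·5 = 15 | 5·3 = 15
A: 5·6+1·4+1·1 = 35 | 5·7 = 35
Y: 5·3+1·4+1·6 = 25 | 5·5 = 25
gcd(5,1,1,5) = 1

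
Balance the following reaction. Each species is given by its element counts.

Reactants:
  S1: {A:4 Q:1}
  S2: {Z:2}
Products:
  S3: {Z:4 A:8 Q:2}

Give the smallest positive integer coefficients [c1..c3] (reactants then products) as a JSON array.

Coefficients: [2, 2, 1]

Z: 2·0+2·2 = 4 | 1·4 = 4
A: 2·4+2·0 = 8 | 1·8 = 8
Q: 2·1+2·0 = 2 | 1·2 = 2
gcd(2,2,1) = 1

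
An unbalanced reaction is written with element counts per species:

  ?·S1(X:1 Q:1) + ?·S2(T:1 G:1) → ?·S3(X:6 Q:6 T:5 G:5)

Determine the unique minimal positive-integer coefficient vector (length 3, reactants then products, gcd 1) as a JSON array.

X: 6·1+5·0 = 6 | 1·6 = 6
Q: 6·1+5·0 = 6 | 1·6 = 6
T: 6·0+5·1 = 5 | 1·5 = 5
G: 6·0+5·1 = 5 | 1·5 = 5
gcd(6,5,1) = 1

Coefficients: [6, 5, 1]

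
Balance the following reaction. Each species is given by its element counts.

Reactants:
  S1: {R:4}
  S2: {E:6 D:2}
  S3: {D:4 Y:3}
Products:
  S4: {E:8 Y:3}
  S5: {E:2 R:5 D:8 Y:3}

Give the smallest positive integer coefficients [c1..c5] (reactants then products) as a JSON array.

Coefficients: [5, 4, 6, 2, 4]

E: 5·0+4·6+6·0 = 24 | 2·8+4·2 = 24
R: 5·4+4·0+6·0 = 20 | 2·0+4·5 = 20
D: 5·0+4·2+6·4 = 32 | 2·0+4·8 = 32
Y: 5·0+4·0+6·3 = 18 | 2·3+4·3 = 18
gcd(5,4,6,2,4) = 1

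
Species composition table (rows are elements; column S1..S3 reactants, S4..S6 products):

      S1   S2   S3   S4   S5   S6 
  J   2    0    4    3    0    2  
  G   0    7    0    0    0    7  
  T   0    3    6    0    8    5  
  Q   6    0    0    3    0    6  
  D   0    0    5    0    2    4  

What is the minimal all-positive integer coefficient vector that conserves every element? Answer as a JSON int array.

Coefficients: [4, 2, 2, 4, 1, 2]

J: 4·2+2·0+2·4 = 16 | 4·3+1·0+2·2 = 16
G: 4·0+2·7+2·0 = 14 | 4·0+1·0+2·7 = 14
T: 4·0+2·3+2·6 = 18 | 4·0+1·8+2·5 = 18
Q: 4·6+2·0+2·0 = 24 | 4·3+1·0+2·6 = 24
D: 4·0+2·0+2·5 = 10 | 4·0+1·2+2·4 = 10
gcd(4,2,2,4,1,2) = 1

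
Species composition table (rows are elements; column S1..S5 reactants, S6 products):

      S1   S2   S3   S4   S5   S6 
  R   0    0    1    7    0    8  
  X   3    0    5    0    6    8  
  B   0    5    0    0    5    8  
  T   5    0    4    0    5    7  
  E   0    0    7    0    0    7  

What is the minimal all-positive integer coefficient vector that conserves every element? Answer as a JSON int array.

Coefficients: [1, 6, 5, 5, 2, 5]

R: 1·0+6·0+5·1+5·7+2·0 = 40 | 5·8 = 40
X: 1·3+6·0+5·5+5·0+2·6 = 40 | 5·8 = 40
B: 1·0+6·5+5·0+5·0+2·5 = 40 | 5·8 = 40
T: 1·5+6·0+5·4+5·0+2·5 = 35 | 5·7 = 35
E: 1·0+6·0+5·7+5·0+2·0 = 35 | 5·7 = 35
gcd(1,6,5,5,2,5) = 1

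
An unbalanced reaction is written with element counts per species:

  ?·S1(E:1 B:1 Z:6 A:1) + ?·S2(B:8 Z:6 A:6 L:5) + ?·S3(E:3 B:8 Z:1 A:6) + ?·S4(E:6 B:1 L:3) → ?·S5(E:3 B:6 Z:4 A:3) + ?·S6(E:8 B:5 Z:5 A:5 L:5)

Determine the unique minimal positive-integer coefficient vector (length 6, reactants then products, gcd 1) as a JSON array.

Coefficients: [5, 1, 4, 5, 5, 4]

E: 5·1+1·0+4·3+5·6 = 47 | 5·3+4·8 = 47
B: 5·1+1·8+4·8+5·1 = 50 | 5·6+4·5 = 50
Z: 5·6+1·6+4·1+5·0 = 40 | 5·4+4·5 = 40
A: 5·1+1·6+4·6+5·0 = 35 | 5·3+4·5 = 35
L: 5·0+1·5+4·0+5·3 = 20 | 5·0+4·5 = 20
gcd(5,1,4,5,5,4) = 1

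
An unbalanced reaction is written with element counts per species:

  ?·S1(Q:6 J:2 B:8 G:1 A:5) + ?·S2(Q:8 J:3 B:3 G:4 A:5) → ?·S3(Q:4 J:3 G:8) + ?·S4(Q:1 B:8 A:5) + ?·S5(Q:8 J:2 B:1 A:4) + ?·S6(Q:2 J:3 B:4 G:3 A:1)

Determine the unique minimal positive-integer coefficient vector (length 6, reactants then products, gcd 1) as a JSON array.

Q: 3·6+6·8 = 66 | 3·4+4·1+6·8+1·2 = 66
J: 3·2+6·3 = 24 | 3·3+4·0+6·2+1·3 = 24
B: 3·8+6·3 = 42 | 3·0+4·8+6·1+1·4 = 42
G: 3·1+6·4 = 27 | 3·8+4·0+6·0+1·3 = 27
A: 3·5+6·5 = 45 | 3·0+4·5+6·4+1·1 = 45
gcd(3,6,3,4,6,1) = 1

Coefficients: [3, 6, 3, 4, 6, 1]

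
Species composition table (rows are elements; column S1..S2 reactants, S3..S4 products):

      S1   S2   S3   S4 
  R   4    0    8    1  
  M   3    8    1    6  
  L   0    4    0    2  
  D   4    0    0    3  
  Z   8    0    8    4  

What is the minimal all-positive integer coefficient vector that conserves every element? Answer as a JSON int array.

Coefficients: [3, 2, 1, 4]

R: 3·4+2·0 = 12 | 1·8+4·1 = 12
M: 3·3+2·8 = 25 | 1·1+4·6 = 25
L: 3·0+2·4 = 8 | 1·0+4·2 = 8
D: 3·4+2·0 = 12 | 1·0+4·3 = 12
Z: 3·8+2·0 = 24 | 1·8+4·4 = 24
gcd(3,2,1,4) = 1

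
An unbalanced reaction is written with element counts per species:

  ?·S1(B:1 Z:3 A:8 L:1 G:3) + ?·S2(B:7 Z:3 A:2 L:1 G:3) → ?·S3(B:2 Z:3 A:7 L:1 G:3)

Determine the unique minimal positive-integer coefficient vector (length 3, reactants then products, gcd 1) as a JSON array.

B: 5·1+1·7 = 12 | 6·2 = 12
Z: 5·3+1·3 = 18 | 6·3 = 18
A: 5·8+1·2 = 42 | 6·7 = 42
L: 5·1+1·1 = 6 | 6·1 = 6
G: 5·3+1·3 = 18 | 6·3 = 18
gcd(5,1,6) = 1

Coefficients: [5, 1, 6]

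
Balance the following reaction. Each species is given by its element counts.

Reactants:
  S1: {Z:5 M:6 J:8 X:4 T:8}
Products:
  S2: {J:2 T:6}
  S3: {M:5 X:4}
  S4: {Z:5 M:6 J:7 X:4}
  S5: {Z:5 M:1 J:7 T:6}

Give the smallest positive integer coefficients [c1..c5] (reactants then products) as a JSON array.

Coefficients: [6, 3, 5, 1, 5]

Z: 6·5 = 30 | 3·0+5·0+1·5+5·5 = 30
M: 6·6 = 36 | 3·0+5·5+1·6+5·1 = 36
J: 6·8 = 48 | 3·2+5·0+1·7+5·7 = 48
X: 6·4 = 24 | 3·0+5·4+1·4+5·0 = 24
T: 6·8 = 48 | 3·6+5·0+1·0+5·6 = 48
gcd(6,3,5,1,5) = 1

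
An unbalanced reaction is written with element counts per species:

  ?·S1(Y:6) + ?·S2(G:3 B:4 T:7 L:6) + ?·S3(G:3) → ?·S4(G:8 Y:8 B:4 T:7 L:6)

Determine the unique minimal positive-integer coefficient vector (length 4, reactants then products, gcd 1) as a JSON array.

Coefficients: [4, 3, 5, 3]

G: 4·0+3·3+5·3 = 24 | 3·8 = 24
Y: 4·6+3·0+5·0 = 24 | 3·8 = 24
B: 4·0+3·4+5·0 = 12 | 3·4 = 12
T: 4·0+3·7+5·0 = 21 | 3·7 = 21
L: 4·0+3·6+5·0 = 18 | 3·6 = 18
gcd(4,3,5,3) = 1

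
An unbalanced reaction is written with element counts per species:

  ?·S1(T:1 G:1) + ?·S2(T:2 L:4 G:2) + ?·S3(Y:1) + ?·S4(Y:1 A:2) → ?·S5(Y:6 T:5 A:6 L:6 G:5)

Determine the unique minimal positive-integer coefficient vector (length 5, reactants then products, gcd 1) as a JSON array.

Coefficients: [4, 3, 6, 6, 2]

Y: 4·0+3·0+6·1+6·1 = 12 | 2·6 = 12
T: 4·1+3·2+6·0+6·0 = 10 | 2·5 = 10
A: 4·0+3·0+6·0+6·2 = 12 | 2·6 = 12
L: 4·0+3·4+6·0+6·0 = 12 | 2·6 = 12
G: 4·1+3·2+6·0+6·0 = 10 | 2·5 = 10
gcd(4,3,6,6,2) = 1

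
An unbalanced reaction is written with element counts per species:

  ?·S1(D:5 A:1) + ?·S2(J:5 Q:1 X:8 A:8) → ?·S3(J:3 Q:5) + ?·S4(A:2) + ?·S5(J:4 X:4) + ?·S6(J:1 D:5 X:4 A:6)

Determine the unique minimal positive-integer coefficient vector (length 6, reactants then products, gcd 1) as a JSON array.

Coefficients: [6, 5, 1, 5, 4, 6]

J: 6·0+5·5 = 25 | 1·3+5·0+4·4+6·1 = 25
Q: 6·0+5·1 = 5 | 1·5+5·0+4·0+6·0 = 5
D: 6·5+5·0 = 30 | 1·0+5·0+4·0+6·5 = 30
X: 6·0+5·8 = 40 | 1·0+5·0+4·4+6·4 = 40
A: 6·1+5·8 = 46 | 1·0+5·2+4·0+6·6 = 46
gcd(6,5,1,5,4,6) = 1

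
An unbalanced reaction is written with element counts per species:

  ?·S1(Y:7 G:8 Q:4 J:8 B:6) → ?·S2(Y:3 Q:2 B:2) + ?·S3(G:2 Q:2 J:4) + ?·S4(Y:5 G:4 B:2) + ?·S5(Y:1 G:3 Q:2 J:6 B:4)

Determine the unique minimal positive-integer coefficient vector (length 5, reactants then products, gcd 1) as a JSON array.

Coefficients: [5, 2, 4, 5, 4]

Y: 5·7 = 35 | 2·3+4·0+5·5+4·1 = 35
G: 5·8 = 40 | 2·0+4·2+5·4+4·3 = 40
Q: 5·4 = 20 | 2·2+4·2+5·0+4·2 = 20
J: 5·8 = 40 | 2·0+4·4+5·0+4·6 = 40
B: 5·6 = 30 | 2·2+4·0+5·2+4·4 = 30
gcd(5,2,4,5,4) = 1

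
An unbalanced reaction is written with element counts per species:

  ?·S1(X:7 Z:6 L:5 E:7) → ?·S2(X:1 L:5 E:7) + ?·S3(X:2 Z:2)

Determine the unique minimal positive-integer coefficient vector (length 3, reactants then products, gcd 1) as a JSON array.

Coefficients: [1, 1, 3]

X: 1·7 = 7 | 1·1+3·2 = 7
Z: 1·6 = 6 | 1·0+3·2 = 6
L: 1·5 = 5 | 1·5+3·0 = 5
E: 1·7 = 7 | 1·7+3·0 = 7
gcd(1,1,3) = 1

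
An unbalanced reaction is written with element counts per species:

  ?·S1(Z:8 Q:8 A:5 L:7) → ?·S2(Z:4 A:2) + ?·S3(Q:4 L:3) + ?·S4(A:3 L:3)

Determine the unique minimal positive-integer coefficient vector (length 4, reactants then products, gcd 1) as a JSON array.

Z: 3·8 = 24 | 6·4+6·0+1·0 = 24
Q: 3·8 = 24 | 6·0+6·4+1·0 = 24
A: 3·5 = 15 | 6·2+6·0+1·3 = 15
L: 3·7 = 21 | 6·0+6·3+1·3 = 21
gcd(3,6,6,1) = 1

Coefficients: [3, 6, 6, 1]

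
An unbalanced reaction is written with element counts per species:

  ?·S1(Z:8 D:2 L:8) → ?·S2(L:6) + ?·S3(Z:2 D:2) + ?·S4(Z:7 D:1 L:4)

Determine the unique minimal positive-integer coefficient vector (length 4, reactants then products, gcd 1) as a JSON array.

Z: 6·8 = 48 | 4·0+3·2+6·7 = 48
D: 6·2 = 12 | 4·0+3·2+6·1 = 12
L: 6·8 = 48 | 4·6+3·0+6·4 = 48
gcd(6,4,3,6) = 1

Coefficients: [6, 4, 3, 6]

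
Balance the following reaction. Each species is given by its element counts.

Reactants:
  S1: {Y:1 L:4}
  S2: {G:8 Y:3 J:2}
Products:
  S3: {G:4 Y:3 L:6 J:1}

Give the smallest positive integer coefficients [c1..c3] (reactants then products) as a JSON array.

Coefficients: [3, 1, 2]

G: 3·0+1·8 = 8 | 2·4 = 8
Y: 3·1+1·3 = 6 | 2·3 = 6
L: 3·4+1·0 = 12 | 2·6 = 12
J: 3·0+1·2 = 2 | 2·1 = 2
gcd(3,1,2) = 1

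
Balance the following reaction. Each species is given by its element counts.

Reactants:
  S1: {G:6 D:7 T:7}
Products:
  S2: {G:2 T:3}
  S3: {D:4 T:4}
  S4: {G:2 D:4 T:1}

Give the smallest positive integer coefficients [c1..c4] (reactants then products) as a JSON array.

G: 4·6 = 24 | 6·2+1·0+6·2 = 24
D: 4·7 = 28 | 6·0+1·4+6·4 = 28
T: 4·7 = 28 | 6·3+1·4+6·1 = 28
gcd(4,6,1,6) = 1

Coefficients: [4, 6, 1, 6]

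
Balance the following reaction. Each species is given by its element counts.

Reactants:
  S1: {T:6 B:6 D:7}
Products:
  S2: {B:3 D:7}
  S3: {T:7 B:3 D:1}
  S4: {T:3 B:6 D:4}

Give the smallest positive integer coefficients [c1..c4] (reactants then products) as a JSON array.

Coefficients: [4, 3, 3, 1]

T: 4·6 = 24 | 3·0+3·7+1·3 = 24
B: 4·6 = 24 | 3·3+3·3+1·6 = 24
D: 4·7 = 28 | 3·7+3·1+1·4 = 28
gcd(4,3,3,1) = 1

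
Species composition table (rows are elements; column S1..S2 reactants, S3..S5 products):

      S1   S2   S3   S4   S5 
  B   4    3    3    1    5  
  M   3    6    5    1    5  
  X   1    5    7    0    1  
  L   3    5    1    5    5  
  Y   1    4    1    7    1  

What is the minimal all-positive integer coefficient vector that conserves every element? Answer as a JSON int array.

B: 6·4+4·3 = 36 | 3·3+2·1+5·5 = 36
M: 6·3+4·6 = 42 | 3·5+2·1+5·5 = 42
X: 6·1+4·5 = 26 | 3·7+2·0+5·1 = 26
L: 6·3+4·5 = 38 | 3·1+2·5+5·5 = 38
Y: 6·1+4·4 = 22 | 3·1+2·7+5·1 = 22
gcd(6,4,3,2,5) = 1

Coefficients: [6, 4, 3, 2, 5]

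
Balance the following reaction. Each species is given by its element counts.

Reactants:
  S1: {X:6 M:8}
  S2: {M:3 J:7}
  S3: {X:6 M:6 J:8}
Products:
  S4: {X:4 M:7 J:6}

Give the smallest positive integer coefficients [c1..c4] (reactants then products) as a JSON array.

Coefficients: [3, 4, 1, 6]

X: 3·6+4·0+1·6 = 24 | 6·4 = 24
M: 3·8+4·3+1·6 = 42 | 6·7 = 42
J: 3·0+4·7+1·8 = 36 | 6·6 = 36
gcd(3,4,1,6) = 1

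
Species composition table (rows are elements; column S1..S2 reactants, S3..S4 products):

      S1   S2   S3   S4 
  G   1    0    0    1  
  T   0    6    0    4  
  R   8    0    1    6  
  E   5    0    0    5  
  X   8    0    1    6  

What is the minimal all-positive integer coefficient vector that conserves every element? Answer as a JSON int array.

G: 3·1+2·0 = 3 | 6·0+3·1 = 3
T: 3·0+2·6 = 12 | 6·0+3·4 = 12
R: 3·8+2·0 = 24 | 6·1+3·6 = 24
E: 3·5+2·0 = 15 | 6·0+3·5 = 15
X: 3·8+2·0 = 24 | 6·1+3·6 = 24
gcd(3,2,6,3) = 1

Coefficients: [3, 2, 6, 3]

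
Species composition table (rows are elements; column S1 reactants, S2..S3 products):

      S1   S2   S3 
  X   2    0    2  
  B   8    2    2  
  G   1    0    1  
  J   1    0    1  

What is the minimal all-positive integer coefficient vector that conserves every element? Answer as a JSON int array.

X: 1·2 = 2 | 3·0+1·2 = 2
B: 1·8 = 8 | 3·2+1·2 = 8
G: 1·1 = 1 | 3·0+1·1 = 1
J: 1·1 = 1 | 3·0+1·1 = 1
gcd(1,3,1) = 1

Coefficients: [1, 3, 1]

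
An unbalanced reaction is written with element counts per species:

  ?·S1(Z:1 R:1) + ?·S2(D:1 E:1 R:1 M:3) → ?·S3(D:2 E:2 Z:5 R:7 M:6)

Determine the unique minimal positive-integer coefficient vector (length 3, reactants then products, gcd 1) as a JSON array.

D: 5·0+2·1 = 2 | 1·2 = 2
E: 5·0+2·1 = 2 | 1·2 = 2
Z: 5·1+2·0 = 5 | 1·5 = 5
R: 5·1+2·1 = 7 | 1·7 = 7
M: 5·0+2·3 = 6 | 1·6 = 6
gcd(5,2,1) = 1

Coefficients: [5, 2, 1]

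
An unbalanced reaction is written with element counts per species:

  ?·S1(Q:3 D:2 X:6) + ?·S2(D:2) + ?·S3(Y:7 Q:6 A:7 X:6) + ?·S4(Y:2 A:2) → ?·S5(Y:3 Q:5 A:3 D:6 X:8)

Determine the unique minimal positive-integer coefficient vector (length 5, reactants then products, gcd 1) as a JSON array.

Coefficients: [3, 6, 1, 1, 3]

Y: 3·0+6·0+1·7+1·2 = 9 | 3·3 = 9
Q: 3·3+6·0+1·6+1·0 = 15 | 3·5 = 15
A: 3·0+6·0+1·7+1·2 = 9 | 3·3 = 9
D: 3·2+6·2+1·0+1·0 = 18 | 3·6 = 18
X: 3·6+6·0+1·6+1·0 = 24 | 3·8 = 24
gcd(3,6,1,1,3) = 1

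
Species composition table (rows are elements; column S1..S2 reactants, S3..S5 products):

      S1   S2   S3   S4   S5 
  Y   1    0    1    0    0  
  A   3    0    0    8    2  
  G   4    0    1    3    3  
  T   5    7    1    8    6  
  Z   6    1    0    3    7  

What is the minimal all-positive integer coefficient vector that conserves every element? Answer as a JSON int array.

Y: 6·1+2·0 = 6 | 6·1+1·0+5·0 = 6
A: 6·3+2·0 = 18 | 6·0+1·8+5·2 = 18
G: 6·4+2·0 = 24 | 6·1+1·3+5·3 = 24
T: 6·5+2·7 = 44 | 6·1+1·8+5·6 = 44
Z: 6·6+2·1 = 38 | 6·0+1·3+5·7 = 38
gcd(6,2,6,1,5) = 1

Coefficients: [6, 2, 6, 1, 5]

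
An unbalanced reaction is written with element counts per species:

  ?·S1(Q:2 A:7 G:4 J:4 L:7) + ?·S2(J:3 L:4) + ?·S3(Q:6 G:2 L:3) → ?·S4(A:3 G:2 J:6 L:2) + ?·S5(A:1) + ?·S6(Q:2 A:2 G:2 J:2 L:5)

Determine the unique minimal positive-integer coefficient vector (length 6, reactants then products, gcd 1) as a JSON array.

Q: 3·2+2·0+1·6 = 12 | 1·0+6·0+6·2 = 12
A: 3·7+2·0+1·0 = 21 | 1·3+6·1+6·2 = 21
G: 3·4+2·0+1·2 = 14 | 1·2+6·0+6·2 = 14
J: 3·4+2·3+1·0 = 18 | 1·6+6·0+6·2 = 18
L: 3·7+2·4+1·3 = 32 | 1·2+6·0+6·5 = 32
gcd(3,2,1,1,6,6) = 1

Coefficients: [3, 2, 1, 1, 6, 6]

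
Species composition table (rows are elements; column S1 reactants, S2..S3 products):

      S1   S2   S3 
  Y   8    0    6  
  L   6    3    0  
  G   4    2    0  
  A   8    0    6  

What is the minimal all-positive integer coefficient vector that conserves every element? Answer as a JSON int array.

Coefficients: [3, 6, 4]

Y: 3·8 = 24 | 6·0+4·6 = 24
L: 3·6 = 18 | 6·3+4·0 = 18
G: 3·4 = 12 | 6·2+4·0 = 12
A: 3·8 = 24 | 6·0+4·6 = 24
gcd(3,6,4) = 1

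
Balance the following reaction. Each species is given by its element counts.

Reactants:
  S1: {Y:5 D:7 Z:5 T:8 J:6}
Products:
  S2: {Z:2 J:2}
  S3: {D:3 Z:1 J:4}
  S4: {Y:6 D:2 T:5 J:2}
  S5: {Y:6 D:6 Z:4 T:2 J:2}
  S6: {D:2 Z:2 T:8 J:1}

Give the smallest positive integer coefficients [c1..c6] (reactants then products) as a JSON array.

Coefficients: [6, 3, 4, 2, 3, 4]

Y: 6·5 = 30 | 3·0+4·0+2·6+3·6+4·0 = 30
D: 6·7 = 42 | 3·0+4·3+2·2+3·6+4·2 = 42
Z: 6·5 = 30 | 3·2+4·1+2·0+3·4+4·2 = 30
T: 6·8 = 48 | 3·0+4·0+2·5+3·2+4·8 = 48
J: 6·6 = 36 | 3·2+4·4+2·2+3·2+4·1 = 36
gcd(6,3,4,2,3,4) = 1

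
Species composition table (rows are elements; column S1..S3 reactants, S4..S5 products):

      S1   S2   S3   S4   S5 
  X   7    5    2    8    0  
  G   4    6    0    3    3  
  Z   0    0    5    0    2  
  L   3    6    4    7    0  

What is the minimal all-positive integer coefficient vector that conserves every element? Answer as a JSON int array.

X: 3·7+3·5+2·2 = 40 | 5·8+5·0 = 40
G: 3·4+3·6+2·0 = 30 | 5·3+5·3 = 30
Z: 3·0+3·0+2·5 = 10 | 5·0+5·2 = 10
L: 3·3+3·6+2·4 = 35 | 5·7+5·0 = 35
gcd(3,3,2,5,5) = 1

Coefficients: [3, 3, 2, 5, 5]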